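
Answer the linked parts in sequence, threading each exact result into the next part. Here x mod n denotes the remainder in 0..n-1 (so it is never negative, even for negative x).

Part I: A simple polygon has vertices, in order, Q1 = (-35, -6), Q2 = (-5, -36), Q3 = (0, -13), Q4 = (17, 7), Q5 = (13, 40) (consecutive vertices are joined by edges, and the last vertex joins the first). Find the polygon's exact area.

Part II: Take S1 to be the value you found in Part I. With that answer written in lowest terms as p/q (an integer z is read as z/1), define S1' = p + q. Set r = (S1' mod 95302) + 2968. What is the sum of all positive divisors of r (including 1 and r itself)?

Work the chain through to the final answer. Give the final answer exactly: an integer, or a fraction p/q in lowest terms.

Part I: cross terms: (-35*-36 - -5*-6)=1230, (-5*-13 - 0*-36)=65, (0*7 - 17*-13)=221, (17*40 - 13*7)=589, (13*-6 - -35*40)=1322; twice the area = |3427| = 3427; area = 3427/2; answer 3427/2
Part II: S1 = 3427/2; threaded value p + q = 3429; r = 6397; 6397 is prime, so its only divisors are 1 and 6397; sigma = 1 + 6397 = 6398; answer 6398

6398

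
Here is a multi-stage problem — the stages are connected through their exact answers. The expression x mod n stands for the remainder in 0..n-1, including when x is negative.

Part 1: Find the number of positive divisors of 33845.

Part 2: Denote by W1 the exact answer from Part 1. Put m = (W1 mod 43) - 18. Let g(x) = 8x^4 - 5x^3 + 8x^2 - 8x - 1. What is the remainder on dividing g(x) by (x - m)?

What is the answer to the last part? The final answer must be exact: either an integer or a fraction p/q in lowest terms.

Part 1: 33845 = 5 * 7 * 967; number of divisors = (1+1) * (1+1) * (1+1) = 8; answer 8
Part 2: W1 = 8; m = -10; remainder = value at the root: 8*(-10)^4 - 5*(-10)^3 + 8*(-10)^2 - 8*(-10)^1 - 1 = (80000) + (5000) + (800) + (80) + (-1) = 85879; answer 85879

85879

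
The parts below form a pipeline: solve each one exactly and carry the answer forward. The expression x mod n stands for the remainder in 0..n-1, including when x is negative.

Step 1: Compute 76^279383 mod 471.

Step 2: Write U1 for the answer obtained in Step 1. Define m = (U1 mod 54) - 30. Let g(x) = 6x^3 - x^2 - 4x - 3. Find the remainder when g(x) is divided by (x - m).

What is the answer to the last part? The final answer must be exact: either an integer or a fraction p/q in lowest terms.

Step 1: squarings mod 471: 76^1=76, 76^2=124, 76^4=304, 76^8=100, 76^16=109, 76^32=106, 76^64=403, 76^128=385, 76^256=331, 76^512=289, 76^1024=154, 76^2048=166, 76^4096=238, 76^8192=124, 76^16384=304, 76^32768=100, 76^65536=109, 76^131072=106, 76^262144=403; 76^279383 = 76^1 * 76^2 * 76^4 * 76^16 * 76^64 * 76^256 * 76^512 * 76^16384 * 76^262144 = 13 (mod 471); answer 13
Step 2: U1 = 13; m = -17; remainder = value at the root: 6*(-17)^3 - 1*(-17)^2 - 4*(-17)^1 - 3 = (-29478) + (-289) + (68) + (-3) = -29702; answer -29702

-29702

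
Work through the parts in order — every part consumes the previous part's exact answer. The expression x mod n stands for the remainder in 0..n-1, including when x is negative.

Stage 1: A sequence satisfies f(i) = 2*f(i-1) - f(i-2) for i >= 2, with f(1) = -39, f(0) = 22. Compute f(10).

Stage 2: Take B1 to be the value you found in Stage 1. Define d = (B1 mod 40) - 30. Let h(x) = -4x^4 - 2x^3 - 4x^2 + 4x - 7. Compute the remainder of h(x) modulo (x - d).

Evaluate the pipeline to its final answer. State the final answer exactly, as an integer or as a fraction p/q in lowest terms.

Stage 1: f(2) = 2*(-39) - 1*(22) = -100; iterating: f(2)=-100, f(3)=-161, f(4)=-222, f(5)=-283, f(6)=-344, f(7)=-405, f(8)=-466, f(9)=-527, f(10)=-588; answer -588
Stage 2: B1 = -588; d = -18; remainder = value at the root: -4*(-18)^4 - 2*(-18)^3 - 4*(-18)^2 + 4*(-18)^1 - 7 = (-419904) + (11664) + (-1296) + (-72) + (-7) = -409615; answer -409615

-409615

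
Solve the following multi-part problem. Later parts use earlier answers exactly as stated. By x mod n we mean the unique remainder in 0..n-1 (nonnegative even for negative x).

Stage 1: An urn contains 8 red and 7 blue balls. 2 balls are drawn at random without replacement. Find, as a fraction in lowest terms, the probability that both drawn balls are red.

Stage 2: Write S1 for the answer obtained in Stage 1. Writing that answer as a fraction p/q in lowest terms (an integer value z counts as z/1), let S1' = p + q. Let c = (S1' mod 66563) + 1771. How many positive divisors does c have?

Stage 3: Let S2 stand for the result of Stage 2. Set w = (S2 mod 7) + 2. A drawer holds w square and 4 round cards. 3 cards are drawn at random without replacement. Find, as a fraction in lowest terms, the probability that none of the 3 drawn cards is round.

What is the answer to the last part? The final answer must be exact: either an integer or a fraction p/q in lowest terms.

1/35

Stage 1: total draws C(15,2) = 105; favorable C(8,2) = 28; P = 4/15; answer 4/15
Stage 2: S1 = 4/15; threaded value p + q = 19; c = 1790; 1790 = 2 * 5 * 179; number of divisors = (1+1) * (1+1) * (1+1) = 8; answer 8
Stage 3: S2 = 8; w = 3; total draws C(7,3) = 35; favorable C(3,3) = 1; P = 1/35; answer 1/35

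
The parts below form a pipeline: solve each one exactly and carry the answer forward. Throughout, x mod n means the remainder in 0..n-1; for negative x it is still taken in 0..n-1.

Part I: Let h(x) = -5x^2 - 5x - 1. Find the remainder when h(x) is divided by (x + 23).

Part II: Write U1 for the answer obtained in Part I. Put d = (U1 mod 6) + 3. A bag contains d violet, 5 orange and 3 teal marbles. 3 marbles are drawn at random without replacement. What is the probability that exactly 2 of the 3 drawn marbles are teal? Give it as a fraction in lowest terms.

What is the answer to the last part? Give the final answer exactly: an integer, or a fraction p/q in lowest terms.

Part I: remainder = value at the root: -5*(-23)^2 - 5*(-23)^1 - 1 = (-2645) + (115) + (-1) = -2531; answer -2531
Part II: U1 = -2531; d = 4; total draws C(12,3) = 220; favorable C(3,2)*C(9,1) = 27; P = 27/220; answer 27/220

27/220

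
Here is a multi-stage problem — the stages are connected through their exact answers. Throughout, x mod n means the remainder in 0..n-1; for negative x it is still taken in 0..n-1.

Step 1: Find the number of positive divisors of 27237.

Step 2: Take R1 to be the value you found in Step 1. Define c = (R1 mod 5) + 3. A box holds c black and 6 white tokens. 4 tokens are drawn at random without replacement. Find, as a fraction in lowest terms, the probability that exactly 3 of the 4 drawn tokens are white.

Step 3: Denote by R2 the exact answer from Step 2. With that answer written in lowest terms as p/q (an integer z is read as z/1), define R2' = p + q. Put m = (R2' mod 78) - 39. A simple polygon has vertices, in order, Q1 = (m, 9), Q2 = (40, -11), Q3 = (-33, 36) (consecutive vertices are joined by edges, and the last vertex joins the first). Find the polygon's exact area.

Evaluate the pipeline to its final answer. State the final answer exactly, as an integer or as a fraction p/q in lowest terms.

Step 1: 27237 = 3 * 7 * 1297; number of divisors = (1+1) * (1+1) * (1+1) = 8; answer 8
Step 2: R1 = 8; c = 6; total draws C(12,4) = 495; favorable C(6,3)*C(6,1) = 120; P = 8/33; answer 8/33
Step 3: R2 = 8/33; threaded value p + q = 41; m = 2; cross terms: (2*-11 - 40*9)=-382, (40*36 - -33*-11)=1077, (-33*9 - 2*36)=-369; twice the area = |326| = 326; area = 163; answer 163

163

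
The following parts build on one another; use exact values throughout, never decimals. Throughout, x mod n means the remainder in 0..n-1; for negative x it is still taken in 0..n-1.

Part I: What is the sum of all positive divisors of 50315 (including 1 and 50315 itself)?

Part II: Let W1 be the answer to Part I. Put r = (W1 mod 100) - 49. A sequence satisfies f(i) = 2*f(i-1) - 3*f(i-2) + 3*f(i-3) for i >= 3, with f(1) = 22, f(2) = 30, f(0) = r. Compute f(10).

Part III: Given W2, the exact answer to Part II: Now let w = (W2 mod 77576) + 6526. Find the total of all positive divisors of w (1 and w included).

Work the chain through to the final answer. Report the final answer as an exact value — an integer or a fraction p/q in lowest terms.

7040

Part I: 50315 = 5 * 29 * 347; sigma = (1 + 5) * (1 + 29) * (1 + 347) = 6 * 30 * 348 = 62640; answer 62640
Part II: W1 = 62640; r = -9; f(3) = 2*(30) - 3*(22) + 3*(-9) = -33; iterating: f(3)=-33, f(4)=-90, f(5)=9, f(6)=189, f(7)=81, f(8)=-378, f(9)=-432, f(10)=513; answer 513
Part III: W2 = 513; w = 7039; 7039 is prime, so its only divisors are 1 and 7039; sigma = 1 + 7039 = 7040; answer 7040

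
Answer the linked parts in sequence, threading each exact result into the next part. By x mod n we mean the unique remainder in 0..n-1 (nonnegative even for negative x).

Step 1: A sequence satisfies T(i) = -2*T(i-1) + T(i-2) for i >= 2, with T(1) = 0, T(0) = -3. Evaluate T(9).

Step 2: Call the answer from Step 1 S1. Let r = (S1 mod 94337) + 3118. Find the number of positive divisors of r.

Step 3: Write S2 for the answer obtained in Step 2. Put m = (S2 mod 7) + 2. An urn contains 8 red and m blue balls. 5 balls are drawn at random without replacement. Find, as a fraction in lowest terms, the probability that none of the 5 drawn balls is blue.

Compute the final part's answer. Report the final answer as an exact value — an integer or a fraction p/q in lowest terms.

Step 1: T(2) = -2*(0) + 1*(-3) = -3; iterating: T(2)=-3, T(3)=6, T(4)=-15, T(5)=36, T(6)=-87, T(7)=210, T(8)=-507, T(9)=1224; answer 1224
Step 2: S1 = 1224; r = 4342; 4342 = 2 * 13 * 167; number of divisors = (1+1) * (1+1) * (1+1) = 8; answer 8
Step 3: S2 = 8; m = 3; total draws C(11,5) = 462; favorable C(8,5) = 56; P = 4/33; answer 4/33

4/33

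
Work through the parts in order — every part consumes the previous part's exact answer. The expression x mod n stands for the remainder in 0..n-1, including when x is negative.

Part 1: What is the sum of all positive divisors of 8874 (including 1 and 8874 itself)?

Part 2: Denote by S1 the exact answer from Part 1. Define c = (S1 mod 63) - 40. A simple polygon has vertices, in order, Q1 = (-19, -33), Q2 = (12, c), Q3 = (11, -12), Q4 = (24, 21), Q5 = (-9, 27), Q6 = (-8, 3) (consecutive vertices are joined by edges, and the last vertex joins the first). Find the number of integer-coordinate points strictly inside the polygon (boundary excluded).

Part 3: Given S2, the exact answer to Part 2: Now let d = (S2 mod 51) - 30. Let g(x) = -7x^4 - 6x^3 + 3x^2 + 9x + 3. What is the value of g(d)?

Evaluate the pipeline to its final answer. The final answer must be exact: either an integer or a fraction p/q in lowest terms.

-1304664

Part 1: 8874 = 2 * 3^2 * 17 * 29; sigma = (1 + 2) * (1 + 3 + 9) * (1 + 17) * (1 + 29) = 3 * 13 * 18 * 30 = 21060; answer 21060
Part 2: S1 = 21060; c = -22; cross terms: (-19*-22 - 12*-33)=814, (12*-12 - 11*-22)=98, (11*21 - 24*-12)=519, (24*27 - -9*21)=837, (-9*3 - -8*27)=189, (-8*-33 - -19*3)=321; twice the area = |2778| = 2778; area = 1389; boundary points = 1 + 1 + 1 + 3 + 1 + 1 = 8; strictly interior points = area - boundary/2 + 1 = 1386; answer 1386
Part 3: S2 = 1386; d = -21; -7*(-21)^4 - 6*(-21)^3 + 3*(-21)^2 + 9*(-21)^1 + 3 = (-1361367) + (55566) + (1323) + (-189) + (3) = -1304664; answer -1304664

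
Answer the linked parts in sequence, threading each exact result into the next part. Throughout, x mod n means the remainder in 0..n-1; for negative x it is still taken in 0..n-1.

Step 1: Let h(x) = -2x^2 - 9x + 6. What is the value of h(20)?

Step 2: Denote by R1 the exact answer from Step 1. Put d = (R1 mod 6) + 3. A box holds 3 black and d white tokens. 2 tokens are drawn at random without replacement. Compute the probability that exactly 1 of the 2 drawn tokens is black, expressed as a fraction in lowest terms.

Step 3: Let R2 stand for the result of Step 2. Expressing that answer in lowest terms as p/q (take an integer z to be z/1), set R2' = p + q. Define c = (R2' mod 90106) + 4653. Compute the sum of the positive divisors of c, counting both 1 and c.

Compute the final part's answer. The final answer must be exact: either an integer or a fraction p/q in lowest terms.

6696

Step 1: -2*(20)^2 - 9*(20)^1 + 6 = (-800) + (-180) + (6) = -974; answer -974
Step 2: R1 = -974; d = 7; total draws C(10,2) = 45; favorable C(3,1)*C(7,1) = 21; P = 7/15; answer 7/15
Step 3: R2 = 7/15; threaded value p + q = 22; c = 4675; 4675 = 5^2 * 11 * 17; sigma = (1 + 5 + 25) * (1 + 11) * (1 + 17) = 31 * 12 * 18 = 6696; answer 6696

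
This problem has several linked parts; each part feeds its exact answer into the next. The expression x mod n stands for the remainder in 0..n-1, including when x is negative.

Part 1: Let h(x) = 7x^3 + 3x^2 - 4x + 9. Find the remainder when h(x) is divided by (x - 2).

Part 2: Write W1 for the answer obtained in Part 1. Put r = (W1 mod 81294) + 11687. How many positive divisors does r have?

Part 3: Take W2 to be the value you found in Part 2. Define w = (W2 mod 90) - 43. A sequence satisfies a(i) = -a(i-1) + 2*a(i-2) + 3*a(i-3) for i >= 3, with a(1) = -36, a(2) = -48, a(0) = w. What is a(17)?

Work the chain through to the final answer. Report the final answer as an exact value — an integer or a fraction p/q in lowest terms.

-44175

Part 1: remainder = value at the root: 7*(2)^3 + 3*(2)^2 - 4*(2)^1 + 9 = (56) + (12) + (-8) + (9) = 69; answer 69
Part 2: W1 = 69; r = 11756; 11756 = 2^2 * 2939; number of divisors = (2+1) * (1+1) = 6; answer 6
Part 3: W2 = 6; w = -37; a(3) = -1*(-48) + 2*(-36) + 3*(-37) = -135; iterating: a(3)=-135, a(4)=-69, a(5)=-345, a(6)=-198, a(7)=-699, a(8)=-732, a(9)=-1260, a(10)=-2301, a(11)=-2415, a(12)=-5967, a(13)=-5766, a(14)=-13413, a(15)=-16020, a(16)=-28104, a(17)=-44175; answer -44175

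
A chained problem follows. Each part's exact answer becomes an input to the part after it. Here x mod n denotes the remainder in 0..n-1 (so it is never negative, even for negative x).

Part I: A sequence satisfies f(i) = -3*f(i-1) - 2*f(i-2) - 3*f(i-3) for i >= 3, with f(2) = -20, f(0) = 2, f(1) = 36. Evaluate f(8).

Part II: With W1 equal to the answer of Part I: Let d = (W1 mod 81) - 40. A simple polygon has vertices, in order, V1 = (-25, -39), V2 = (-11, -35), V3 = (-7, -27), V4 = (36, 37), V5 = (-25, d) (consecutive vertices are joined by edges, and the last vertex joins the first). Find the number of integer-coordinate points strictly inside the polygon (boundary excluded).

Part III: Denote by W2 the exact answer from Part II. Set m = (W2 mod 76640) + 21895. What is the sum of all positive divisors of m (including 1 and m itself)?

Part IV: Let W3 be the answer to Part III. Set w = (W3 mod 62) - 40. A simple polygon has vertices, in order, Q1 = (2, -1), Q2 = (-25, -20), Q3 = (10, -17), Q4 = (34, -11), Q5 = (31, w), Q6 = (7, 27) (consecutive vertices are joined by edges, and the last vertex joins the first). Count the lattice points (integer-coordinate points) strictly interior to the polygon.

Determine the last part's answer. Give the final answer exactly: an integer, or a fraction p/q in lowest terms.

Part I: f(3) = -3*(-20) - 2*(36) - 3*(2) = -18; iterating: f(3)=-18, f(4)=-14, f(5)=138, f(6)=-332, f(7)=762, f(8)=-2036; answer -2036
Part II: W1 = -2036; d = 30; cross terms: (-25*-35 - -11*-39)=446, (-11*-27 - -7*-35)=52, (-7*37 - 36*-27)=713, (36*30 - -25*37)=2005, (-25*-39 - -25*30)=1725; twice the area = |4941| = 4941; area = 4941/2; boundary points = 2 + 4 + 1 + 1 + 69 = 77; strictly interior points = area - boundary/2 + 1 = 2433; answer 2433
Part III: W2 = 2433; m = 24328; 24328 = 2^3 * 3041; sigma = (1 + 2 + 4 + 8) * (1 + 3041) = 15 * 3042 = 45630; answer 45630
Part IV: W3 = 45630; w = 20; cross terms: (2*-20 - -25*-1)=-65, (-25*-17 - 10*-20)=625, (10*-11 - 34*-17)=468, (34*20 - 31*-11)=1021, (31*27 - 7*20)=697, (7*-1 - 2*27)=-61; twice the area = |2685| = 2685; area = 2685/2; boundary points = 1 + 1 + 6 + 1 + 1 + 1 = 11; strictly interior points = area - boundary/2 + 1 = 1338; answer 1338

1338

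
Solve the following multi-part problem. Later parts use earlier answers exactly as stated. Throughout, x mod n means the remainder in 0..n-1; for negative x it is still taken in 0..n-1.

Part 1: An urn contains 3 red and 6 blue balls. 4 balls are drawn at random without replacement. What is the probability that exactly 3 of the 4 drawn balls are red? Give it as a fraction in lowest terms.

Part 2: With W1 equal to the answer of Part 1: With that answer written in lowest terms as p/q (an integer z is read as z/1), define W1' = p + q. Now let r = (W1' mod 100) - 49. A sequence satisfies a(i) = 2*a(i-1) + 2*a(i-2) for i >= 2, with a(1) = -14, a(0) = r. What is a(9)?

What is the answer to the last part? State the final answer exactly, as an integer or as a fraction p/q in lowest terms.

Part 1: total draws C(9,4) = 126; favorable C(3,3)*C(6,1) = 6; P = 1/21; answer 1/21
Part 2: W1 = 1/21; threaded value p + q = 22; r = -27; a(2) = 2*(-14) + 2*(-27) = -82; iterating: a(2)=-82, a(3)=-192, a(4)=-548, a(5)=-1480, a(6)=-4056, a(7)=-11072, a(8)=-30256, a(9)=-82656; answer -82656

-82656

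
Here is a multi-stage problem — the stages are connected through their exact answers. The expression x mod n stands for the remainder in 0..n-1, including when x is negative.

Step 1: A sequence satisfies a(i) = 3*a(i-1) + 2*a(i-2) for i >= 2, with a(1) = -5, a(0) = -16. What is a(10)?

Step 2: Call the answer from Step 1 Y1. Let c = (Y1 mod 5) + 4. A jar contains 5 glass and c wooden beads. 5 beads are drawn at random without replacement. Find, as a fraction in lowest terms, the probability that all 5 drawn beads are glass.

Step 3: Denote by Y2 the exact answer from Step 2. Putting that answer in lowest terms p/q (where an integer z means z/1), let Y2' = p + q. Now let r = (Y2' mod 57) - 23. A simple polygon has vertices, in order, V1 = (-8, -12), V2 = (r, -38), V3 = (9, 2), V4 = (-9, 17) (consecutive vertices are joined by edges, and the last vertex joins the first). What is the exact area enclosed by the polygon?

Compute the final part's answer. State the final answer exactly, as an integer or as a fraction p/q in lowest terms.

1215/2

Step 1: a(2) = 3*(-5) + 2*(-16) = -47; iterating: a(2)=-47, a(3)=-151, a(4)=-547, a(5)=-1943, a(6)=-6923, a(7)=-24655, a(8)=-87811, a(9)=-312743, a(10)=-1113851; answer -1113851
Step 2: Y1 = -1113851; c = 8; total draws C(13,5) = 1287; favorable C(5,5) = 1; P = 1/1287; answer 1/1287
Step 3: Y2 = 1/1287; threaded value p + q = 1288; r = 11; cross terms: (-8*-38 - 11*-12)=436, (11*2 - 9*-38)=364, (9*17 - -9*2)=171, (-9*-12 - -8*17)=244; twice the area = |1215| = 1215; area = 1215/2; answer 1215/2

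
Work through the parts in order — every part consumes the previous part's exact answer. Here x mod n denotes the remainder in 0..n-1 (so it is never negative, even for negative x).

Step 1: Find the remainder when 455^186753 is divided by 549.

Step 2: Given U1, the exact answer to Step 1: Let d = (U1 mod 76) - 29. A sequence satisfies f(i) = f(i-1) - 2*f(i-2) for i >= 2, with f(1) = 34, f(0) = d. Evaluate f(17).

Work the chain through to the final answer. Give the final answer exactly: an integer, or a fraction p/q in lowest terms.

13120

Step 1: squarings mod 549: 455^1=455, 455^2=52, 455^4=508, 455^8=34, 455^16=58, 455^32=70, 455^64=508, 455^128=34, 455^256=58, 455^512=70, 455^1024=508, 455^2048=34, 455^4096=58, 455^8192=70, 455^16384=508, 455^32768=34, 455^65536=58, 455^131072=70; 455^186753 = 455^1 * 455^128 * 455^256 * 455^2048 * 455^4096 * 455^16384 * 455^32768 * 455^131072 = 8 (mod 549); answer 8
Step 2: U1 = 8; d = -21; f(2) = 1*(34) - 2*(-21) = 76; iterating: f(2)=76, f(3)=8, f(4)=-144, f(5)=-160, f(6)=128, f(7)=448, f(8)=192, f(9)=-704, f(10)=-1088, f(11)=320, f(12)=2496, f(13)=1856, f(14)=-3136, f(15)=-6848, f(16)=-576, f(17)=13120; answer 13120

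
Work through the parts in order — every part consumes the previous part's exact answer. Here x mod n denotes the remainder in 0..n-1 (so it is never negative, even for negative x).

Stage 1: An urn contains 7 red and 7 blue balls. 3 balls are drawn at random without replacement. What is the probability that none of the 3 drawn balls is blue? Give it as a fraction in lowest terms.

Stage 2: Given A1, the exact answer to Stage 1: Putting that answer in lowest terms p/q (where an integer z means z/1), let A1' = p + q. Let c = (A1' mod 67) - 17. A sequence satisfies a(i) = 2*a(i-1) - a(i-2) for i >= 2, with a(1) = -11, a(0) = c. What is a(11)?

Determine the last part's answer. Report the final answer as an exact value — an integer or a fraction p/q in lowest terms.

-521

Stage 1: total draws C(14,3) = 364; favorable C(7,3) = 35; P = 5/52; answer 5/52
Stage 2: A1 = 5/52; threaded value p + q = 57; c = 40; a(2) = 2*(-11) - 1*(40) = -62; iterating: a(2)=-62, a(3)=-113, a(4)=-164, a(5)=-215, a(6)=-266, a(7)=-317, a(8)=-368, a(9)=-419, a(10)=-470, a(11)=-521; answer -521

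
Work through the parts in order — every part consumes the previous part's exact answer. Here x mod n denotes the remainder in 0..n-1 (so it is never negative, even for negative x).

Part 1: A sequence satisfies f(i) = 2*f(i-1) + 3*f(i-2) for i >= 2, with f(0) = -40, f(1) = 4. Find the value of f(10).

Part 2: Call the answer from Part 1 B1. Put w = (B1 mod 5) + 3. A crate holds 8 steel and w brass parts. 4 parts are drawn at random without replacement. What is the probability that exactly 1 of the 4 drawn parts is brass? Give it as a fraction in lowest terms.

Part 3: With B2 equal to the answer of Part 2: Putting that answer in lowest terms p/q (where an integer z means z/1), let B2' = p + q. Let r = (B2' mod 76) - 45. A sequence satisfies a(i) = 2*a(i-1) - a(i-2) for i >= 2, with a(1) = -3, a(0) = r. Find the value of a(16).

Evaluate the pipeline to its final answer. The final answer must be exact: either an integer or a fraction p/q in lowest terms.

42

Part 1: f(2) = 2*(4) + 3*(-40) = -112; iterating: f(2)=-112, f(3)=-212, f(4)=-760, f(5)=-2156, f(6)=-6592, f(7)=-19652, f(8)=-59080, f(9)=-177116, f(10)=-531472; answer -531472
Part 2: B1 = -531472; w = 6; total draws C(14,4) = 1001; favorable C(6,1)*C(8,3) = 336; P = 48/143; answer 48/143
Part 3: B2 = 48/143; threaded value p + q = 191; r = -6; a(2) = 2*(-3) - 1*(-6) = 0; iterating: a(2)=0, a(3)=3, a(4)=6, a(5)=9, a(6)=12, a(7)=15, a(8)=18, a(9)=21, a(10)=24, a(11)=27, a(12)=30, a(13)=33, a(14)=36, a(15)=39, a(16)=42; answer 42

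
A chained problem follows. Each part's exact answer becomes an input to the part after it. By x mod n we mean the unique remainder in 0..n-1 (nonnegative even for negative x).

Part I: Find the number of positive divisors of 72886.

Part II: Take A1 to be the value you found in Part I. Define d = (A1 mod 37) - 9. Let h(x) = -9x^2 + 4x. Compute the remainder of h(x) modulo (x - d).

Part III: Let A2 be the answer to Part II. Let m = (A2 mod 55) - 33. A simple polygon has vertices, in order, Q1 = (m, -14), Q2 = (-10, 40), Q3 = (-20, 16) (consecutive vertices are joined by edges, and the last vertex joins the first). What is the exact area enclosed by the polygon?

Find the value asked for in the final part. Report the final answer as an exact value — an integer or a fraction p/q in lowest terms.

Part I: 72886 = 2 * 11 * 3313; number of divisors = (1+1) * (1+1) * (1+1) = 8; answer 8
Part II: A1 = 8; d = -1; remainder = value at the root: -9*(-1)^2 + 4*(-1)^1 = (-9) + (-4) = -13; answer -13
Part III: A2 = -13; m = 9; cross terms: (9*40 - -10*-14)=220, (-10*16 - -20*40)=640, (-20*-14 - 9*16)=136; twice the area = |996| = 996; area = 498; answer 498

498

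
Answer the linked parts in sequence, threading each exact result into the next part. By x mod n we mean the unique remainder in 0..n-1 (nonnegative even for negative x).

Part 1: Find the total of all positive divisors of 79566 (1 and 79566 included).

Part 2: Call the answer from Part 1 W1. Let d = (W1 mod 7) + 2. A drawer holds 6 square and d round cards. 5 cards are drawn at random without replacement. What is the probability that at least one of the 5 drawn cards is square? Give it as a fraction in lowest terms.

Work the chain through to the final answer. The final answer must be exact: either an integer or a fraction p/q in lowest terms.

Part 1: 79566 = 2 * 3 * 89 * 149; sigma = (1 + 2) * (1 + 3) * (1 + 89) * (1 + 149) = 3 * 4 * 90 * 150 = 162000; answer 162000
Part 2: W1 = 162000; d = 8; total draws C(14,5) = 2002; complement C(8,5) = 56; favorable 2002 - 56 = 1946; P = 139/143; answer 139/143

139/143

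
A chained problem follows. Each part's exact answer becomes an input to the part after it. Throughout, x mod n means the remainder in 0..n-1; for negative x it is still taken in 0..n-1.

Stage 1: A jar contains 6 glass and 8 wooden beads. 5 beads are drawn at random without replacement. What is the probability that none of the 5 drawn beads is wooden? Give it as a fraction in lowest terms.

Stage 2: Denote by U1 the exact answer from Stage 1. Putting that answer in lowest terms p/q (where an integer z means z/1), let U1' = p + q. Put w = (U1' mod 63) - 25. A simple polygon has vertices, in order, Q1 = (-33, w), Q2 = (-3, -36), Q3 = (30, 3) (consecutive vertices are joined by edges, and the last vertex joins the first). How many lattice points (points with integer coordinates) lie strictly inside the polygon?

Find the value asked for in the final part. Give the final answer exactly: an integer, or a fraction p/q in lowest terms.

1734

Stage 1: total draws C(14,5) = 2002; favorable C(6,5) = 6; P = 3/1001; answer 3/1001
Stage 2: U1 = 3/1001; threaded value p + q = 1004; w = 34; cross terms: (-33*-36 - -3*34)=1290, (-3*3 - 30*-36)=1071, (30*34 - -33*3)=1119; twice the area = |3480| = 3480; area = 1740; boundary points = 10 + 3 + 1 = 14; strictly interior points = area - boundary/2 + 1 = 1734; answer 1734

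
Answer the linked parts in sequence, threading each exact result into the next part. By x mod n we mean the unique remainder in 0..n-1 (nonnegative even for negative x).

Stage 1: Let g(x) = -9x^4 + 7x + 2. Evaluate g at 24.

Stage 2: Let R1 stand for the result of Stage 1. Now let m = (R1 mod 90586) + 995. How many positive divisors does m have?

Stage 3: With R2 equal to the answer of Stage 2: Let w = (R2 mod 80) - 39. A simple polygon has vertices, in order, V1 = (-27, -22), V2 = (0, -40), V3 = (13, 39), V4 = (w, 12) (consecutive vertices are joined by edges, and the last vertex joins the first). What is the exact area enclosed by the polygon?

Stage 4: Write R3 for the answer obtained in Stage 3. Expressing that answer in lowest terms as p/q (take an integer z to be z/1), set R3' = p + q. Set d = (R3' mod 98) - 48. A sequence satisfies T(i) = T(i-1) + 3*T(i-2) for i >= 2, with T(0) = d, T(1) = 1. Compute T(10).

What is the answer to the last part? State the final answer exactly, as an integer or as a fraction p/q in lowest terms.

Stage 1: -9*(24)^4 + 7*(24)^1 + 2 = (-2985984) + (168) + (2) = -2985814; answer -2985814
Stage 2: R1 = -2985814; m = 4519; 4519 is prime, so its only divisors are 1 and 4519; count = 2; answer 2
Stage 3: R2 = 2; w = -37; cross terms: (-27*-40 - 0*-22)=1080, (0*39 - 13*-40)=520, (13*12 - -37*39)=1599, (-37*-22 - -27*12)=1138; twice the area = |4337| = 4337; area = 4337/2; answer 4337/2
Stage 4: R3 = 4337/2; threaded value p + q = 4339; d = -21; T(2) = 1*(1) + 3*(-21) = -62; iterating: T(2)=-62, T(3)=-59, T(4)=-245, T(5)=-422, T(6)=-1157, T(7)=-2423, T(8)=-5894, T(9)=-13163, T(10)=-30845; answer -30845

-30845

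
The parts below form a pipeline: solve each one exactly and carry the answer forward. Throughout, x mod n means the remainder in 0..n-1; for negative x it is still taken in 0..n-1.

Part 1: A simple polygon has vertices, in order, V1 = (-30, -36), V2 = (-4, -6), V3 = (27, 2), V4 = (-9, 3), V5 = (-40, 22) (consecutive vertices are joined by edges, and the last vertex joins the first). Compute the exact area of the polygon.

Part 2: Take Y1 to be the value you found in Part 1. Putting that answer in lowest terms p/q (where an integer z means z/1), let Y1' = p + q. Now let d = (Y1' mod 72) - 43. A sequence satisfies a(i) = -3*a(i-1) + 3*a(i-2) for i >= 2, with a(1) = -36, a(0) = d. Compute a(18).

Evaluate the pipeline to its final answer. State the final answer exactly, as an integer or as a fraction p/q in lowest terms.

Part 1: cross terms: (-30*-6 - -4*-36)=36, (-4*2 - 27*-6)=154, (27*3 - -9*2)=99, (-9*22 - -40*3)=-78, (-40*-36 - -30*22)=2100; twice the area = |2311| = 2311; area = 2311/2; answer 2311/2
Part 2: Y1 = 2311/2; threaded value p + q = 2313; d = -34; a(2) = -3*(-36) + 3*(-34) = 6; iterating: a(2)=6, a(3)=-126, a(4)=396, a(5)=-1566, a(6)=5886, a(7)=-22356, a(8)=84726, a(9)=-321246, a(10)=1217916, a(11)=-4617486, a(12)=17506206, a(13)=-66371076, a(14)=251631846, a(15)=-954008766, a(16)=3616921836, a(17)=-13712791806, a(18)=51989140926; answer 51989140926

51989140926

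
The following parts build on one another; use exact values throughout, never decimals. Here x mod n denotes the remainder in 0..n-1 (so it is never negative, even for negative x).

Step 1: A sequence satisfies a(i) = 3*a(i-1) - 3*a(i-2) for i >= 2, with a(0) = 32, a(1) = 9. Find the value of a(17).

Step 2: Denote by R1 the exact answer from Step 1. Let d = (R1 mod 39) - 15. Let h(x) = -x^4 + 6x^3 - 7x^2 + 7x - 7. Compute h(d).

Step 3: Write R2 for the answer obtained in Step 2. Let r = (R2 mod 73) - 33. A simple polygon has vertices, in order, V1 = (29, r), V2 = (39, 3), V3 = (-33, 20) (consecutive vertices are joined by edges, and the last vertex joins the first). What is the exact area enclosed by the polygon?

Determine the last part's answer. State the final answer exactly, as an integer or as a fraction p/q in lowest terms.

419

Step 1: a(2) = 3*(9) - 3*(32) = -69; iterating: a(2)=-69, a(3)=-234, a(4)=-495, a(5)=-783, a(6)=-864, a(7)=-243, a(8)=1863, a(9)=6318, a(10)=13365, a(11)=21141, a(12)=23328, a(13)=6561, a(14)=-50301, a(15)=-170586, a(16)=-360855, a(17)=-570807; answer -570807
Step 2: R1 = -570807; d = 21; -1*(21)^4 + 6*(21)^3 - 7*(21)^2 + 7*(21)^1 - 7 = (-194481) + (55566) + (-3087) + (147) + (-7) = -141862; answer -141862
Step 3: R2 = -141862; r = 17; cross terms: (29*3 - 39*17)=-576, (39*20 - -33*3)=879, (-33*17 - 29*20)=-1141; twice the area = |-838| = 838; area = 419; answer 419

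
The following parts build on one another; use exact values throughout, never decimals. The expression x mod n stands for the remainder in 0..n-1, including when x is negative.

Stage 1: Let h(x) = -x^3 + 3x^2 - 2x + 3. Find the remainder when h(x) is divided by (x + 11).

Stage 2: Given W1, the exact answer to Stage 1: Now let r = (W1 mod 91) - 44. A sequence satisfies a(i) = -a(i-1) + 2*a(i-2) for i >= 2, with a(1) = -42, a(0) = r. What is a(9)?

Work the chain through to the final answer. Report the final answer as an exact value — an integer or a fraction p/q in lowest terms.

-13472

Stage 1: remainder = value at the root: -1*(-11)^3 + 3*(-11)^2 - 2*(-11)^1 + 3 = (1331) + (363) + (22) + (3) = 1719; answer 1719
Stage 2: W1 = 1719; r = 37; a(2) = -1*(-42) + 2*(37) = 116; iterating: a(2)=116, a(3)=-200, a(4)=432, a(5)=-832, a(6)=1696, a(7)=-3360, a(8)=6752, a(9)=-13472; answer -13472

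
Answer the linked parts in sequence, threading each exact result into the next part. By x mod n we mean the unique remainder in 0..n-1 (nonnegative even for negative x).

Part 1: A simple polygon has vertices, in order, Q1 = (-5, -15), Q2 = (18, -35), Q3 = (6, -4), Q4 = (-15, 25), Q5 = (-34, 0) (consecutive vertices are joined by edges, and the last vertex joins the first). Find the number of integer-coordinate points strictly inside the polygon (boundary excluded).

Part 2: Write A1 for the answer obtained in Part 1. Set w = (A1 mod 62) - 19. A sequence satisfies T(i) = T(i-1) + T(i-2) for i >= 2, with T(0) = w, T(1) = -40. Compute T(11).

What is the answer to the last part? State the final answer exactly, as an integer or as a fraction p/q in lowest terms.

Part 1: cross terms: (-5*-35 - 18*-15)=445, (18*-4 - 6*-35)=138, (6*25 - -15*-4)=90, (-15*0 - -34*25)=850, (-34*-15 - -5*0)=510; twice the area = |2033| = 2033; area = 2033/2; boundary points = 1 + 1 + 1 + 1 + 1 = 5; strictly interior points = area - boundary/2 + 1 = 1015; answer 1015
Part 2: A1 = 1015; w = 4; T(2) = 1*(-40) + 1*(4) = -36; iterating: T(2)=-36, T(3)=-76, T(4)=-112, T(5)=-188, T(6)=-300, T(7)=-488, T(8)=-788, T(9)=-1276, T(10)=-2064, T(11)=-3340; answer -3340

-3340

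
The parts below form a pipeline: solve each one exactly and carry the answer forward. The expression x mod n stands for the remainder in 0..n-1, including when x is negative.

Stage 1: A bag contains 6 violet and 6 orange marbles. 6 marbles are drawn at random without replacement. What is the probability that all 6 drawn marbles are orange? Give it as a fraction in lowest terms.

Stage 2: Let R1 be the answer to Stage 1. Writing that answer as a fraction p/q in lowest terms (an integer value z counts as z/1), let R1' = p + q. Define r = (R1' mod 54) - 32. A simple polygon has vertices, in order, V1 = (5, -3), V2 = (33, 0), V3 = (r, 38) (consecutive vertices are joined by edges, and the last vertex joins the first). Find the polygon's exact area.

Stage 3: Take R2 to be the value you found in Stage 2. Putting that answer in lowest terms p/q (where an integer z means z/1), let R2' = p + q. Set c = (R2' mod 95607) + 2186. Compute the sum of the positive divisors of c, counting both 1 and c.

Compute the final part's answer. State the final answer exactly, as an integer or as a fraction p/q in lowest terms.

4464

Stage 1: total draws C(12,6) = 924; favorable C(6,6) = 1; P = 1/924; answer 1/924
Stage 2: R1 = 1/924; threaded value p + q = 925; r = -25; cross terms: (5*0 - 33*-3)=99, (33*38 - -25*0)=1254, (-25*-3 - 5*38)=-115; twice the area = |1238| = 1238; area = 619; answer 619
Stage 3: R2 = 619; threaded value p + q = 620; c = 2806; 2806 = 2 * 23 * 61; sigma = (1 + 2) * (1 + 23) * (1 + 61) = 3 * 24 * 62 = 4464; answer 4464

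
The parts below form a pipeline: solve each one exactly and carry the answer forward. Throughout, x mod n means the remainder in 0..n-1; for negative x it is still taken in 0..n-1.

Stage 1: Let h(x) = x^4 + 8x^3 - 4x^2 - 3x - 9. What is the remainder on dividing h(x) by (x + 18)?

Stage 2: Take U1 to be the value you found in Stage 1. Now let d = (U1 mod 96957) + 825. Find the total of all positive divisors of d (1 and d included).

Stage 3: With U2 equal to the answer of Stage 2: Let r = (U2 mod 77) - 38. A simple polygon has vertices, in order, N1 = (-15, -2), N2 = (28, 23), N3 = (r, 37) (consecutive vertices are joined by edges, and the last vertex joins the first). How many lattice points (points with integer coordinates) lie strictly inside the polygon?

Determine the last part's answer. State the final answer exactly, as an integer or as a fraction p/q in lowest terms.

Stage 1: remainder = value at the root: 1*(-18)^4 + 8*(-18)^3 - 4*(-18)^2 - 3*(-18)^1 - 9 = (104976) + (-46656) + (-1296) + (54) + (-9) = 57069; answer 57069
Stage 2: U1 = 57069; d = 57894; 57894 = 2 * 3 * 9649; sigma = (1 + 2) * (1 + 3) * (1 + 9649) = 3 * 4 * 9650 = 115800; answer 115800
Stage 3: U2 = 115800; r = 31; cross terms: (-15*23 - 28*-2)=-289, (28*37 - 31*23)=323, (31*-2 - -15*37)=493; twice the area = |527| = 527; area = 527/2; boundary points = 1 + 1 + 1 = 3; strictly interior points = area - boundary/2 + 1 = 263; answer 263

263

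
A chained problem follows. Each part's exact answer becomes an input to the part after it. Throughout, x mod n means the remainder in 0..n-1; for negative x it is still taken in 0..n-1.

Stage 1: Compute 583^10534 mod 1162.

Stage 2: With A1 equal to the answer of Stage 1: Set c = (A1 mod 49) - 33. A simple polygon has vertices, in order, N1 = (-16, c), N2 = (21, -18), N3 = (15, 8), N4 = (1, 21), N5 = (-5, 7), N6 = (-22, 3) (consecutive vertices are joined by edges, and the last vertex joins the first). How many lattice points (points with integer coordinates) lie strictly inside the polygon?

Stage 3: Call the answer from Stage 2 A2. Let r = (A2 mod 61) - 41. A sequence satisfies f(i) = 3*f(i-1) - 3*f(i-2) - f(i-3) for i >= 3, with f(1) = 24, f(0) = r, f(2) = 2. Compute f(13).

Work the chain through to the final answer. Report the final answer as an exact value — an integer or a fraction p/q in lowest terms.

Stage 1: squarings mod 1162: 583^1=583, 583^2=585, 583^4=597, 583^8=837, 583^16=1045, 583^32=907, 583^64=1115, 583^128=1047, 583^256=443, 583^512=1033, 583^1024=373, 583^2048=851, 583^4096=275, 583^8192=95; 583^10534 = 583^2 * 583^4 * 583^32 * 583^256 * 583^2048 * 583^8192 = 695 (mod 1162); answer 695
Stage 2: A1 = 695; c = -24; cross terms: (-16*-18 - 21*-24)=792, (21*8 - 15*-18)=438, (15*21 - 1*8)=307, (1*7 - -5*21)=112, (-5*3 - -22*7)=139, (-22*-24 - -16*3)=576; twice the area = |2364| = 2364; area = 1182; boundary points = 1 + 2 + 1 + 2 + 1 + 3 = 10; strictly interior points = area - boundary/2 + 1 = 1178; answer 1178
Stage 3: A2 = 1178; r = -22; f(3) = 3*(2) - 3*(24) - 1*(-22) = -44; iterating: f(3)=-44, f(4)=-162, f(5)=-356, f(6)=-538, f(7)=-384, f(8)=818, f(9)=4144, f(10)=10362, f(11)=17836, f(12)=18278, f(13)=-9036; answer -9036

-9036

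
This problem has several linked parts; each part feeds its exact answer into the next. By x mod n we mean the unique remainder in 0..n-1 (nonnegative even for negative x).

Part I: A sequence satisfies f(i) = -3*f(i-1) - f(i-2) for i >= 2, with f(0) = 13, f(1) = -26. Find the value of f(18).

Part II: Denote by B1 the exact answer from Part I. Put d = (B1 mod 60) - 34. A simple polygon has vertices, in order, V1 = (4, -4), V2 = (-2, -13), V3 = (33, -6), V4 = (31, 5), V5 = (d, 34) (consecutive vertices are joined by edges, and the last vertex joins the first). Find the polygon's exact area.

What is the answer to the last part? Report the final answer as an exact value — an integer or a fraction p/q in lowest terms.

Part I: f(2) = -3*(-26) - 1*(13) = 65; iterating: f(2)=65, f(3)=-169, f(4)=442, f(5)=-1157, f(6)=3029, f(7)=-7930, f(8)=20761, f(9)=-54353, f(10)=142298, f(11)=-372541, f(12)=975325, f(13)=-2553434, f(14)=6684977, f(15)=-17501497, f(16)=45819514, f(17)=-119957045, f(18)=314051621; answer 314051621
Part II: B1 = 314051621; d = 7; cross terms: (4*-13 - -2*-4)=-60, (-2*-6 - 33*-13)=441, (33*5 - 31*-6)=351, (31*34 - 7*5)=1019, (7*-4 - 4*34)=-164; twice the area = |1587| = 1587; area = 1587/2; answer 1587/2

1587/2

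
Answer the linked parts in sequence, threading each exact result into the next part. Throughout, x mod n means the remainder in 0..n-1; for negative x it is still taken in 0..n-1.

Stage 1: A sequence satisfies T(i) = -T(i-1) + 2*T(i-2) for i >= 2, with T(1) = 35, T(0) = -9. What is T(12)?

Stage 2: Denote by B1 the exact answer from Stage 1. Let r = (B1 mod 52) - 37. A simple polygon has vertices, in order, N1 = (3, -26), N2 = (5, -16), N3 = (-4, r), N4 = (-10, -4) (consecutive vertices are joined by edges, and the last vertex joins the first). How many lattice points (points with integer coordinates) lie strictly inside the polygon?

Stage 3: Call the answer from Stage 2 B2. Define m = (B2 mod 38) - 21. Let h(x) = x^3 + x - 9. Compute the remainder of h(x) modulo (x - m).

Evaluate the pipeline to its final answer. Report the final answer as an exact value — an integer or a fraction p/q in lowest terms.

-3399

Stage 1: T(2) = -1*(35) + 2*(-9) = -53; iterating: T(2)=-53, T(3)=123, T(4)=-229, T(5)=475, T(6)=-933, T(7)=1883, T(8)=-3749, T(9)=7515, T(10)=-15013, T(11)=30043, T(12)=-60069; answer -60069
Stage 2: B1 = -60069; r = 6; cross terms: (3*-16 - 5*-26)=82, (5*6 - -4*-16)=-34, (-4*-4 - -10*6)=76, (-10*-26 - 3*-4)=272; twice the area = |396| = 396; area = 198; boundary points = 2 + 1 + 2 + 1 = 6; strictly interior points = area - boundary/2 + 1 = 196; answer 196
Stage 3: B2 = 196; m = -15; remainder = value at the root: 1*(-15)^3 + 1*(-15)^1 - 9 = (-3375) + (-15) + (-9) = -3399; answer -3399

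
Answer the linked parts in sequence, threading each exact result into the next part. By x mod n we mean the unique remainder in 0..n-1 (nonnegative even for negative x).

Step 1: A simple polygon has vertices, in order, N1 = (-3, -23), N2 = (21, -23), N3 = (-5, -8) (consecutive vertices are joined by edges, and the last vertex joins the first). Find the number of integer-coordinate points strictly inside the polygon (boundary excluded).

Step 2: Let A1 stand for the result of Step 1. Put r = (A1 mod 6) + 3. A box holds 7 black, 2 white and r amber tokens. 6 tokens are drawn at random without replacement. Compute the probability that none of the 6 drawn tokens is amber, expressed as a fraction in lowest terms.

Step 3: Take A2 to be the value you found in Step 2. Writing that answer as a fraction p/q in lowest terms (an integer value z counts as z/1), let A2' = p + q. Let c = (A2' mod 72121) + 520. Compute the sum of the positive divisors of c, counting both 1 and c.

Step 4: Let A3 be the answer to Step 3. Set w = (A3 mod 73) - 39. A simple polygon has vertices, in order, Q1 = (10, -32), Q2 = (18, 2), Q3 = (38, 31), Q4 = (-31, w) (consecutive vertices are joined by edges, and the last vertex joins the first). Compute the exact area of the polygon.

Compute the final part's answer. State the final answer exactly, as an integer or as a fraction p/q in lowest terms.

Step 1: cross terms: (-3*-23 - 21*-23)=552, (21*-8 - -5*-23)=-283, (-5*-23 - -3*-8)=91; twice the area = |360| = 360; area = 180; boundary points = 24 + 1 + 1 = 26; strictly interior points = area - boundary/2 + 1 = 168; answer 168
Step 2: A1 = 168; r = 3; total draws C(12,6) = 924; favorable C(9,6) = 84; P = 1/11; answer 1/11
Step 3: A2 = 1/11; threaded value p + q = 12; c = 532; 532 = 2^2 * 7 * 19; sigma = (1 + 2 + 4) * (1 + 7) * (1 + 19) = 7 * 8 * 20 = 1120; answer 1120
Step 4: A3 = 1120; w = -14; cross terms: (10*2 - 18*-32)=596, (18*31 - 38*2)=482, (38*-14 - -31*31)=429, (-31*-32 - 10*-14)=1132; twice the area = |2639| = 2639; area = 2639/2; answer 2639/2

2639/2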